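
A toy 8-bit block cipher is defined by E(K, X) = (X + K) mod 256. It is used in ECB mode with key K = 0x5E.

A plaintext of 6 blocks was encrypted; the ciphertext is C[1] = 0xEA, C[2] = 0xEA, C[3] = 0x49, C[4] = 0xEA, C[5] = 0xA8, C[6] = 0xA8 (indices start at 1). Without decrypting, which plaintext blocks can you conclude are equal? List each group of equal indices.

ECB encrypts each block independently with the same key, so equal ciphertext blocks imply equal plaintext blocks.
C[1] = C[2] = C[4] = 0xEA, so P[1] = P[2] = P[4].
C[5] = C[6] = 0xA8, so P[5] = P[6].

P[1] = P[2] = P[4]; P[5] = P[6]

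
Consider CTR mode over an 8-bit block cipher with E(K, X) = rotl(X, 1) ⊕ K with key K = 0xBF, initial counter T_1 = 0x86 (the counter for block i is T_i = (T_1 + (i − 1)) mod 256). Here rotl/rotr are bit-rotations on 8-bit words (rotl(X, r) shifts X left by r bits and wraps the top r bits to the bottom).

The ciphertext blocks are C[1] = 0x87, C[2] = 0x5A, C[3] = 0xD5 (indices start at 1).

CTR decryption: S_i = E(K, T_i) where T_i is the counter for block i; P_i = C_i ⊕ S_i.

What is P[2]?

P[2]: T = 0x87, S = E(K, T) = 0xB0; 0x5A ⊕ 0xB0 = 0xEA.

P[2] = 0xEA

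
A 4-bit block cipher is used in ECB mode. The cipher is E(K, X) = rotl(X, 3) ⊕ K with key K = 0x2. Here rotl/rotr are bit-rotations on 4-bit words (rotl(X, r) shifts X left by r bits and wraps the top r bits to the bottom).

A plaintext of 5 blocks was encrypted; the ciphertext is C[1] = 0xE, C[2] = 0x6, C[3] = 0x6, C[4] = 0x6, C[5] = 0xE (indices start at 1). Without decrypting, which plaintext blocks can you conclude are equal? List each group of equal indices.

ECB encrypts each block independently with the same key, so equal ciphertext blocks imply equal plaintext blocks.
C[1] = C[5] = 0xE, so P[1] = P[5].
C[2] = C[3] = C[4] = 0x6, so P[2] = P[3] = P[4].

P[1] = P[5]; P[2] = P[3] = P[4]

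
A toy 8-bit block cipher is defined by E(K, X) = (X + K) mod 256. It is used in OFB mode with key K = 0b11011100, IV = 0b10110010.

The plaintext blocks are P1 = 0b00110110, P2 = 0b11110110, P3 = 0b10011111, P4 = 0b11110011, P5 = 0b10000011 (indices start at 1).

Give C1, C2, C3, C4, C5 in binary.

C1 = 0b10111000, C2 = 0b10011100, C3 = 0b11011001, C4 = 0b11010001, C5 = 0b01111101

OFB encryption: S_i = E(K, S_{i−1}) with S_{0} = IV; C_i = P_i ⊕ S_i.
C1: S = E(K, 0b10110010) = 0b10001110; 0b00110110 ⊕ 0b10001110 = 0b10111000.
C2: S = E(K, 0b10001110) = 0b01101010; 0b11110110 ⊕ 0b01101010 = 0b10011100.
C3: S = E(K, 0b01101010) = 0b01000110; 0b10011111 ⊕ 0b01000110 = 0b11011001.
C4: S = E(K, 0b01000110) = 0b00100010; 0b11110011 ⊕ 0b00100010 = 0b11010001.
C5: S = E(K, 0b00100010) = 0b11111110; 0b10000011 ⊕ 0b11111110 = 0b01111101.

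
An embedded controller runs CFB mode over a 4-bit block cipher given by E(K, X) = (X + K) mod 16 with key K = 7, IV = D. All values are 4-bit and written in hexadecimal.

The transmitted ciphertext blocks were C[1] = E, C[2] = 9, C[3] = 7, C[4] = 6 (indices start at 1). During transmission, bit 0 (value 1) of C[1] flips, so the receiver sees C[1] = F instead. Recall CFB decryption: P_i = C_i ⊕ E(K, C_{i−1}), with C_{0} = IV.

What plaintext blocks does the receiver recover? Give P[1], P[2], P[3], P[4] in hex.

Only C[1] changed, to F. In CFB, a change in C_i flips the same bit in P_i and garbles P_{i+1}. Decrypting the received ciphertext:
P[1]: E(K, D) = 4; F ⊕ 4 = B.
P[2]: E(K, F) = 6; 9 ⊕ 6 = F.
P[3]: E(K, 9) = 0; 7 ⊕ 0 = 7.
P[4]: E(K, 7) = E; 6 ⊕ E = 8.
Blocks that differ from the original plaintext: P[1], P[2].

P[1] = B, P[2] = F, P[3] = 7, P[4] = 8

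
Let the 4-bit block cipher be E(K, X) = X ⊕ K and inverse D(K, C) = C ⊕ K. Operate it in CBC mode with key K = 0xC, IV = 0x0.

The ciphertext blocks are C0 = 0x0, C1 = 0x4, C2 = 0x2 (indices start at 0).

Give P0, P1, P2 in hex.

CBC decryption: P_i = D(K, C_i) ⊕ C_{i−1}, with C_{−1} = IV.
P0: D(K, 0x0) = 0xC; 0xC ⊕ 0x0 = 0xC.
P1: D(K, 0x4) = 0x8; 0x8 ⊕ 0x0 = 0x8.
P2: D(K, 0x2) = 0xE; 0xE ⊕ 0x4 = 0xA.

P0 = 0xC, P1 = 0x8, P2 = 0xA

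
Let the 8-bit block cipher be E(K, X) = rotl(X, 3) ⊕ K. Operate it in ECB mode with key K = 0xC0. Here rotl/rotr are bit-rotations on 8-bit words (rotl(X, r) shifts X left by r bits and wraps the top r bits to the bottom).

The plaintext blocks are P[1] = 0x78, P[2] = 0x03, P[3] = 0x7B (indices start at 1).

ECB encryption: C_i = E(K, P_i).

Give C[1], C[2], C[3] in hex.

C[1] = 0x03, C[2] = 0xD8, C[3] = 0x1B

C[1]: E(K, 0x78) = 0x03.
C[2]: E(K, 0x03) = 0xD8.
C[3]: E(K, 0x7B) = 0x1B.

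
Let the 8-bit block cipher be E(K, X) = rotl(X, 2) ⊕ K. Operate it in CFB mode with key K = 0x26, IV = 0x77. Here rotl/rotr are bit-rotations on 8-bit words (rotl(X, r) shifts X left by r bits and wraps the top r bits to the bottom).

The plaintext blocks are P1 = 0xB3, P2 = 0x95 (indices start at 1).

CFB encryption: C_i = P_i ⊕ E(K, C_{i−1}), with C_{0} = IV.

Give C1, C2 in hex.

C1 = 0x48, C2 = 0x92

C1: E(K, 0x77) = 0xFB; 0xB3 ⊕ 0xFB = 0x48.
C2: E(K, 0x48) = 0x07; 0x95 ⊕ 0x07 = 0x92.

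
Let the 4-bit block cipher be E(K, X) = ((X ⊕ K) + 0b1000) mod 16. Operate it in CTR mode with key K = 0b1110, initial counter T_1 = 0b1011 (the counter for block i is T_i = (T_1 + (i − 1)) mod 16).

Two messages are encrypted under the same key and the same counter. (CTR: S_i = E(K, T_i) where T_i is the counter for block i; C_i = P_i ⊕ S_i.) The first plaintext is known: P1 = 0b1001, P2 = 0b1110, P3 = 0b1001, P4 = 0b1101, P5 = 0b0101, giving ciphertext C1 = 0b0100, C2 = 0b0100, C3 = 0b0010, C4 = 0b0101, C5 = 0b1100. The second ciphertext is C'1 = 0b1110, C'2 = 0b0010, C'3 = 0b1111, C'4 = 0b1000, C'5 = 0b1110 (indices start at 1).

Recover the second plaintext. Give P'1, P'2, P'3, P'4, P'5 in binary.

In CTR with a reused counter, both messages share the same keystream S_i, so C_i ⊕ C'_i = P_i ⊕ P'_i and thus P'_i = P_i ⊕ C_i ⊕ C'_i.
P'1: 0b1001 ⊕ 0b0100 ⊕ 0b1110 = 0b0011.
P'2: 0b1110 ⊕ 0b0100 ⊕ 0b0010 = 0b1000.
P'3: 0b1001 ⊕ 0b0010 ⊕ 0b1111 = 0b0100.
P'4: 0b1101 ⊕ 0b0101 ⊕ 0b1000 = 0b0000.
P'5: 0b0101 ⊕ 0b1100 ⊕ 0b1110 = 0b0111.

P'1 = 0b0011, P'2 = 0b1000, P'3 = 0b0100, P'4 = 0b0000, P'5 = 0b0111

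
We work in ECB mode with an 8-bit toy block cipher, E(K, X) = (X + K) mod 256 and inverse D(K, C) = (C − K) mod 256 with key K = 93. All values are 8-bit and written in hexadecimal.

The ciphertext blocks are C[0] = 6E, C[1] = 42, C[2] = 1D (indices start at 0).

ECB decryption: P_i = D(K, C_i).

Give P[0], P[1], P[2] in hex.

P[0]: D(K, 6E) = DB.
P[1]: D(K, 42) = AF.
P[2]: D(K, 1D) = 8A.

P[0] = DB, P[1] = AF, P[2] = 8A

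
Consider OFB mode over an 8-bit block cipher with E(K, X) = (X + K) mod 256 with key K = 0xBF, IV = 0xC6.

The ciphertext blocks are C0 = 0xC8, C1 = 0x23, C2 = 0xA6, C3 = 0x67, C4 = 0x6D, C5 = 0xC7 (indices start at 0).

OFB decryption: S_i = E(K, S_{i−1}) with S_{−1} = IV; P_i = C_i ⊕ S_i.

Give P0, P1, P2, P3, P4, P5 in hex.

P0 = 0x4D, P1 = 0x67, P2 = 0xA5, P3 = 0xA5, P4 = 0xEC, P5 = 0x87

P0: S = E(K, 0xC6) = 0x85; 0xC8 ⊕ 0x85 = 0x4D.
P1: S = E(K, 0x85) = 0x44; 0x23 ⊕ 0x44 = 0x67.
P2: S = E(K, 0x44) = 0x03; 0xA6 ⊕ 0x03 = 0xA5.
P3: S = E(K, 0x03) = 0xC2; 0x67 ⊕ 0xC2 = 0xA5.
P4: S = E(K, 0xC2) = 0x81; 0x6D ⊕ 0x81 = 0xEC.
P5: S = E(K, 0x81) = 0x40; 0xC7 ⊕ 0x40 = 0x87.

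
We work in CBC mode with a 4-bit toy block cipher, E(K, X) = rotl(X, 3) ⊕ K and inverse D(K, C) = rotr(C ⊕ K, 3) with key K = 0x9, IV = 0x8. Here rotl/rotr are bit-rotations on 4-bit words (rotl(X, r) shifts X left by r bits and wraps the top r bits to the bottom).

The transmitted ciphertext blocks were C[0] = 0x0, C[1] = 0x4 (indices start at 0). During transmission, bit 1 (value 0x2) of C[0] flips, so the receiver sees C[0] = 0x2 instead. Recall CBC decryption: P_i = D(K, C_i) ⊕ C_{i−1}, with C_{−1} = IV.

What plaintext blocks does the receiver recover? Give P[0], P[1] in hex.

Only C[0] changed, to 0x2. In CBC, a change in C_i garbles P_i and flips the same bit in P_{i+1}. Decrypting the received ciphertext:
P[0]: D(K, 0x2) = 0x7; 0x7 ⊕ 0x8 = 0xF.
P[1]: D(K, 0x4) = 0xB; 0xB ⊕ 0x2 = 0x9.
Blocks that differ from the original plaintext: P[0], P[1].

P[0] = 0xF, P[1] = 0x9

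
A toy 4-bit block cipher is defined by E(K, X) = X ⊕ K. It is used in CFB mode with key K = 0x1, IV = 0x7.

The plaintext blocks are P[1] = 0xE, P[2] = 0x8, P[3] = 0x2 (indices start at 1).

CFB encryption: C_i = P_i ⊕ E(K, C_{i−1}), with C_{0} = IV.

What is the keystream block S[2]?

0x9

C[1]: E(K, 0x7) = 0x6; 0xE ⊕ 0x6 = 0x8.
C[2]: E(K, 0x8) = 0x9; 0x8 ⊕ 0x9 = 0x1.
So S[2] = 0x9.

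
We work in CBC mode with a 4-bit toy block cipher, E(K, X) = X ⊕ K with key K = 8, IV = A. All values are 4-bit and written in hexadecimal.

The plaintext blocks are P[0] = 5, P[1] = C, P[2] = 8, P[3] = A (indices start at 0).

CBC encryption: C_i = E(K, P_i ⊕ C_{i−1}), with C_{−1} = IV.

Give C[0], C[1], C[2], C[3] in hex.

C[0]: P[0] ⊕ A = F; E(K, F) = 7.
C[1]: P[1] ⊕ 7 = B; E(K, B) = 3.
C[2]: P[2] ⊕ 3 = B; E(K, B) = 3.
C[3]: P[3] ⊕ 3 = 9; E(K, 9) = 1.

C[0] = 7, C[1] = 3, C[2] = 3, C[3] = 1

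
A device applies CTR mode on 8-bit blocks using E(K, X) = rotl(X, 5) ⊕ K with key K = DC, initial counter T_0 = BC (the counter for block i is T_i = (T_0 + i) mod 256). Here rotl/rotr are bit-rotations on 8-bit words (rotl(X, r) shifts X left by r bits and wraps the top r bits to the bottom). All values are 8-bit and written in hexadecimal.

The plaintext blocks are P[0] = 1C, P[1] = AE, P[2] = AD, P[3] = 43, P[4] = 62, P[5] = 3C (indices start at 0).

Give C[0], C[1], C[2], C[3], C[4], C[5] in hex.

CTR encryption: S_i = E(K, T_i) where T_i is the counter for block i; C_i = P_i ⊕ S_i.
C[0]: T = BC, S = E(K, T) = 4B; 1C ⊕ 4B = 57.
C[1]: T = BD, S = E(K, T) = 6B; AE ⊕ 6B = C5.
C[2]: T = BE, S = E(K, T) = 0B; AD ⊕ 0B = A6.
C[3]: T = BF, S = E(K, T) = 2B; 43 ⊕ 2B = 68.
C[4]: T = C0, S = E(K, T) = C4; 62 ⊕ C4 = A6.
C[5]: T = C1, S = E(K, T) = E4; 3C ⊕ E4 = D8.

C[0] = 57, C[1] = C5, C[2] = A6, C[3] = 68, C[4] = A6, C[5] = D8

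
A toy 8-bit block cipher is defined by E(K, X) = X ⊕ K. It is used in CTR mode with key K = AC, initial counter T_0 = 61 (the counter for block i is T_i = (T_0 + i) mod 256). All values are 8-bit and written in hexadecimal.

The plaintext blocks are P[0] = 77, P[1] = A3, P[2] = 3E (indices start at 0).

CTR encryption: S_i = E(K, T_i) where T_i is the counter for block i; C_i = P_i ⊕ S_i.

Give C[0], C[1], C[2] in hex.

C[0]: T = 61, S = E(K, T) = CD; 77 ⊕ CD = BA.
C[1]: T = 62, S = E(K, T) = CE; A3 ⊕ CE = 6D.
C[2]: T = 63, S = E(K, T) = CF; 3E ⊕ CF = F1.

C[0] = BA, C[1] = 6D, C[2] = F1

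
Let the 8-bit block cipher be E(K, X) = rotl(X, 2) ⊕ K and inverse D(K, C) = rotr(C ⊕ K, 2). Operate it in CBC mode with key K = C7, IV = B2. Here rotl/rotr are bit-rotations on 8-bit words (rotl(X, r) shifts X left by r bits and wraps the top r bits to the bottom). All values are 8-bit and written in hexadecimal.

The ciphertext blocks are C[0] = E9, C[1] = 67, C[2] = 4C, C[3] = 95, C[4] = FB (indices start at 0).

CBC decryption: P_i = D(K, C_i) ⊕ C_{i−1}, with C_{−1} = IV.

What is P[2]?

P[2] = 85

P[2]: D(K, 4C) = E2; E2 ⊕ 67 = 85.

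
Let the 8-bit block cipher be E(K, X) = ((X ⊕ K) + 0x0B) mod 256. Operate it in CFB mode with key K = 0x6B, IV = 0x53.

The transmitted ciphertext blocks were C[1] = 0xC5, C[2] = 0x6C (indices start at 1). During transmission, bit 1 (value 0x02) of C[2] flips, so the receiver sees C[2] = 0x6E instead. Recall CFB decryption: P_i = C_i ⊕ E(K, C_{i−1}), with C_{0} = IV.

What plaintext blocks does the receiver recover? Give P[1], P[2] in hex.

P[1] = 0x86, P[2] = 0xD7

Only C[2] changed, to 0x6E. In CFB, a change in C_i flips the same bit in P_i and garbles P_{i+1}. Decrypting the received ciphertext:
P[1]: E(K, 0x53) = 0x43; 0xC5 ⊕ 0x43 = 0x86.
P[2]: E(K, 0xC5) = 0xB9; 0x6E ⊕ 0xB9 = 0xD7.
Blocks that differ from the original plaintext: P[2].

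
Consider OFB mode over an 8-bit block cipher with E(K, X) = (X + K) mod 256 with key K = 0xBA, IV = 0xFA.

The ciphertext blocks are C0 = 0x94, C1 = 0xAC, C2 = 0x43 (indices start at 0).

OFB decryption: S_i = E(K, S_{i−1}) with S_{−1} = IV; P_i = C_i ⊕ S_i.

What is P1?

P1 = 0xC2

P0: S = E(K, 0xFA) = 0xB4; 0x94 ⊕ 0xB4 = 0x20.
P1: S = E(K, 0xB4) = 0x6E; 0xAC ⊕ 0x6E = 0xC2.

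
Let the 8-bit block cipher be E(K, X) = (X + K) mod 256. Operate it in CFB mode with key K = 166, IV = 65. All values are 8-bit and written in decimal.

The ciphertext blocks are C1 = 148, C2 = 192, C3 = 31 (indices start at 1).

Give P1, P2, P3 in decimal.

CFB decryption: P_i = C_i ⊕ E(K, C_{i−1}), with C_{0} = IV.
P1: E(K, 65) = 231; 148 ⊕ 231 = 115.
P2: E(K, 148) = 58; 192 ⊕ 58 = 250.
P3: E(K, 192) = 102; 31 ⊕ 102 = 121.

P1 = 115, P2 = 250, P3 = 121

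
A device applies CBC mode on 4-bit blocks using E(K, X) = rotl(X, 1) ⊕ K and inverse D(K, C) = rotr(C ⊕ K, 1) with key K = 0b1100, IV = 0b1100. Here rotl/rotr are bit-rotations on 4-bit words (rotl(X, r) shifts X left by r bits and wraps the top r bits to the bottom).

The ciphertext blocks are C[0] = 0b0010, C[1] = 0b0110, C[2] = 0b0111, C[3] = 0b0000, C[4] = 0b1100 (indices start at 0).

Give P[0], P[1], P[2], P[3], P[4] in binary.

P[0] = 0b1011, P[1] = 0b0111, P[2] = 0b1011, P[3] = 0b0001, P[4] = 0b0000

CBC decryption: P_i = D(K, C_i) ⊕ C_{i−1}, with C_{−1} = IV.
P[0]: D(K, 0b0010) = 0b0111; 0b0111 ⊕ 0b1100 = 0b1011.
P[1]: D(K, 0b0110) = 0b0101; 0b0101 ⊕ 0b0010 = 0b0111.
P[2]: D(K, 0b0111) = 0b1101; 0b1101 ⊕ 0b0110 = 0b1011.
P[3]: D(K, 0b0000) = 0b0110; 0b0110 ⊕ 0b0111 = 0b0001.
P[4]: D(K, 0b1100) = 0b0000; 0b0000 ⊕ 0b0000 = 0b0000.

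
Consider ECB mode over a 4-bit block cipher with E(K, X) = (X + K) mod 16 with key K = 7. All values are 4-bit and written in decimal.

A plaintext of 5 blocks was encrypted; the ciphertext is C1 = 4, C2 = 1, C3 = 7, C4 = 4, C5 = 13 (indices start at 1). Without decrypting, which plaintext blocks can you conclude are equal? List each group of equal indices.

ECB encrypts each block independently with the same key, so equal ciphertext blocks imply equal plaintext blocks.
C1 = C4 = 4, so P1 = P4.

P1 = P4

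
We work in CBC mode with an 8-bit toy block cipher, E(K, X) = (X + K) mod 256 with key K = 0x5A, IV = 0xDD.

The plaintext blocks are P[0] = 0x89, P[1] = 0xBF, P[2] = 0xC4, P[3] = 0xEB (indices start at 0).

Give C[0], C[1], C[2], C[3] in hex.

CBC encryption: C_i = E(K, P_i ⊕ C_{i−1}), with C_{−1} = IV.
C[0]: P[0] ⊕ 0xDD = 0x54; E(K, 0x54) = 0xAE.
C[1]: P[1] ⊕ 0xAE = 0x11; E(K, 0x11) = 0x6B.
C[2]: P[2] ⊕ 0x6B = 0xAF; E(K, 0xAF) = 0x09.
C[3]: P[3] ⊕ 0x09 = 0xE2; E(K, 0xE2) = 0x3C.

C[0] = 0xAE, C[1] = 0x6B, C[2] = 0x09, C[3] = 0x3C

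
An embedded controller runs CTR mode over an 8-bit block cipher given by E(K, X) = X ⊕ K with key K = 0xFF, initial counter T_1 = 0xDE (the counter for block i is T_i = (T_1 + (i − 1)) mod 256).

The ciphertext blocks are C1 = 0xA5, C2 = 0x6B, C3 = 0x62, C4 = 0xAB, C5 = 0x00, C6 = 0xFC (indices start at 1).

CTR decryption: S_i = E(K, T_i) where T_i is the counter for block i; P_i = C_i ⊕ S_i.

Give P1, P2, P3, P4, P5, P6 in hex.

P1: T = 0xDE, S = E(K, T) = 0x21; 0xA5 ⊕ 0x21 = 0x84.
P2: T = 0xDF, S = E(K, T) = 0x20; 0x6B ⊕ 0x20 = 0x4B.
P3: T = 0xE0, S = E(K, T) = 0x1F; 0x62 ⊕ 0x1F = 0x7D.
P4: T = 0xE1, S = E(K, T) = 0x1E; 0xAB ⊕ 0x1E = 0xB5.
P5: T = 0xE2, S = E(K, T) = 0x1D; 0x00 ⊕ 0x1D = 0x1D.
P6: T = 0xE3, S = E(K, T) = 0x1C; 0xFC ⊕ 0x1C = 0xE0.

P1 = 0x84, P2 = 0x4B, P3 = 0x7D, P4 = 0xB5, P5 = 0x1D, P6 = 0xE0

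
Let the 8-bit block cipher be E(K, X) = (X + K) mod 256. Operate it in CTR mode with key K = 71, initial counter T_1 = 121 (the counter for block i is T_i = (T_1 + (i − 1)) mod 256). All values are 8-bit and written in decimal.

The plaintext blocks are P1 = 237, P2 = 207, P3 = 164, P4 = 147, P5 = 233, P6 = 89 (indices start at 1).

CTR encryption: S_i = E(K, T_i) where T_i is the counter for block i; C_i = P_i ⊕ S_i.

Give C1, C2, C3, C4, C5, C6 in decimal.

C1 = 45, C2 = 14, C3 = 102, C4 = 80, C5 = 45, C6 = 156

C1: T = 121, S = E(K, T) = 192; 237 ⊕ 192 = 45.
C2: T = 122, S = E(K, T) = 193; 207 ⊕ 193 = 14.
C3: T = 123, S = E(K, T) = 194; 164 ⊕ 194 = 102.
C4: T = 124, S = E(K, T) = 195; 147 ⊕ 195 = 80.
C5: T = 125, S = E(K, T) = 196; 233 ⊕ 196 = 45.
C6: T = 126, S = E(K, T) = 197; 89 ⊕ 197 = 156.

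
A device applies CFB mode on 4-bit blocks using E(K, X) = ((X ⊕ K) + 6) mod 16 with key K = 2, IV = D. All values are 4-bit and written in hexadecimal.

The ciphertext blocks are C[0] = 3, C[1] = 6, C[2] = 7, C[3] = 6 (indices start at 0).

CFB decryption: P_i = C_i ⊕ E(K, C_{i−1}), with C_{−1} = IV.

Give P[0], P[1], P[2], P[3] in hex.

P[0] = 6, P[1] = 1, P[2] = D, P[3] = D

P[0]: E(K, D) = 5; 3 ⊕ 5 = 6.
P[1]: E(K, 3) = 7; 6 ⊕ 7 = 1.
P[2]: E(K, 6) = A; 7 ⊕ A = D.
P[3]: E(K, 7) = B; 6 ⊕ B = D.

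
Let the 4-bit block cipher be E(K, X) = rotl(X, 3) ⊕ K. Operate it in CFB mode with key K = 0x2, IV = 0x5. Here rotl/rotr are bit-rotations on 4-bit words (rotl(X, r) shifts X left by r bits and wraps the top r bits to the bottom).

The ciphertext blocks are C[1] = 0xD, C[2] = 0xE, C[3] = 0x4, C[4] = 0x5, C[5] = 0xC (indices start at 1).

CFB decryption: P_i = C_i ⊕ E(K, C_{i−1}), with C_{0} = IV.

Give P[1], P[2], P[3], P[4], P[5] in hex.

P[1] = 0x5, P[2] = 0x2, P[3] = 0x1, P[4] = 0x5, P[5] = 0x4

P[1]: E(K, 0x5) = 0x8; 0xD ⊕ 0x8 = 0x5.
P[2]: E(K, 0xD) = 0xC; 0xE ⊕ 0xC = 0x2.
P[3]: E(K, 0xE) = 0x5; 0x4 ⊕ 0x5 = 0x1.
P[4]: E(K, 0x4) = 0x0; 0x5 ⊕ 0x0 = 0x5.
P[5]: E(K, 0x5) = 0x8; 0xC ⊕ 0x8 = 0x4.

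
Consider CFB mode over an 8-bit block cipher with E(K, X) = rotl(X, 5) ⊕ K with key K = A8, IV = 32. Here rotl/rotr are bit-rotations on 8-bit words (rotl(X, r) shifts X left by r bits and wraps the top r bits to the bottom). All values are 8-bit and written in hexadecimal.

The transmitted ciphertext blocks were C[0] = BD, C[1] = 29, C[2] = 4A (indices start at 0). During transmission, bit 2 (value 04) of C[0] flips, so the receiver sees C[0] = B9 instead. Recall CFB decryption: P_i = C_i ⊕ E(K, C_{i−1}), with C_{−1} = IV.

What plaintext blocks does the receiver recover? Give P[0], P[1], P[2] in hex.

P[0] = 57, P[1] = B6, P[2] = C7

Only C[0] changed, to B9. In CFB, a change in C_i flips the same bit in P_i and garbles P_{i+1}. Decrypting the received ciphertext:
P[0]: E(K, 32) = EE; B9 ⊕ EE = 57.
P[1]: E(K, B9) = 9F; 29 ⊕ 9F = B6.
P[2]: E(K, 29) = 8D; 4A ⊕ 8D = C7.
Blocks that differ from the original plaintext: P[0], P[1].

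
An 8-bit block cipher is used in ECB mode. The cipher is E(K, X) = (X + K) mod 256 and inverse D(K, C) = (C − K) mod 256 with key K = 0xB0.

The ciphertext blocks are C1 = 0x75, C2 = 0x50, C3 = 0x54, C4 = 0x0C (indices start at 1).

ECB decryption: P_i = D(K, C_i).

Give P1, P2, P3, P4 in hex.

P1: D(K, 0x75) = 0xC5.
P2: D(K, 0x50) = 0xA0.
P3: D(K, 0x54) = 0xA4.
P4: D(K, 0x0C) = 0x5C.

P1 = 0xC5, P2 = 0xA0, P3 = 0xA4, P4 = 0x5C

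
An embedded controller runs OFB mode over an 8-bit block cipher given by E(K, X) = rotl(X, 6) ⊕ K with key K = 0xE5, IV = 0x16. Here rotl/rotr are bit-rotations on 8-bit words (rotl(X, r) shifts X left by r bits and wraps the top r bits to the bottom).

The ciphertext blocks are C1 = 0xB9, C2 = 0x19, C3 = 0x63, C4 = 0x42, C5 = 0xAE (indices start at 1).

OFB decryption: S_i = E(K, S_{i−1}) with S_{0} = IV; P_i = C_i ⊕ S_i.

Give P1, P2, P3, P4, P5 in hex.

P1 = 0xD9, P2 = 0xE4, P3 = 0xF9, P4 = 0x01, P5 = 0x9B

P1: S = E(K, 0x16) = 0x60; 0xB9 ⊕ 0x60 = 0xD9.
P2: S = E(K, 0x60) = 0xFD; 0x19 ⊕ 0xFD = 0xE4.
P3: S = E(K, 0xFD) = 0x9A; 0x63 ⊕ 0x9A = 0xF9.
P4: S = E(K, 0x9A) = 0x43; 0x42 ⊕ 0x43 = 0x01.
P5: S = E(K, 0x43) = 0x35; 0xAE ⊕ 0x35 = 0x9B.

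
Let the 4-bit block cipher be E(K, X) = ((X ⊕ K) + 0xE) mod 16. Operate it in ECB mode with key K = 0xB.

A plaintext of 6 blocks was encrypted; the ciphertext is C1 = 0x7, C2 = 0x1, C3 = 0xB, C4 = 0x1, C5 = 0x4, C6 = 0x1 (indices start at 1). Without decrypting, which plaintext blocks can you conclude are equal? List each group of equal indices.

P2 = P4 = P6

ECB encrypts each block independently with the same key, so equal ciphertext blocks imply equal plaintext blocks.
C2 = C4 = C6 = 0x1, so P2 = P4 = P6.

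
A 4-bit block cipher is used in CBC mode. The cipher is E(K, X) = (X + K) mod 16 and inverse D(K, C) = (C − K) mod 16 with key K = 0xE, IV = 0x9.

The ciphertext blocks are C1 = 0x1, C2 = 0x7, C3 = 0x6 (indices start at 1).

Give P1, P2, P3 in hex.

CBC decryption: P_i = D(K, C_i) ⊕ C_{i−1}, with C_{0} = IV.
P1: D(K, 0x1) = 0x3; 0x3 ⊕ 0x9 = 0xA.
P2: D(K, 0x7) = 0x9; 0x9 ⊕ 0x1 = 0x8.
P3: D(K, 0x6) = 0x8; 0x8 ⊕ 0x7 = 0xF.

P1 = 0xA, P2 = 0x8, P3 = 0xF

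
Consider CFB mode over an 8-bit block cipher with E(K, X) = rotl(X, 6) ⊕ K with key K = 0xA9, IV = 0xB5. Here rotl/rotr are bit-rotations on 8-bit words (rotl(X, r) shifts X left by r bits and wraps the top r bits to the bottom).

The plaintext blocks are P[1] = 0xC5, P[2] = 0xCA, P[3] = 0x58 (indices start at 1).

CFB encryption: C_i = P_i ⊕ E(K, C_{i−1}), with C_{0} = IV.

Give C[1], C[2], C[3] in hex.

C[1]: E(K, 0xB5) = 0xC4; 0xC5 ⊕ 0xC4 = 0x01.
C[2]: E(K, 0x01) = 0xE9; 0xCA ⊕ 0xE9 = 0x23.
C[3]: E(K, 0x23) = 0x61; 0x58 ⊕ 0x61 = 0x39.

C[1] = 0x01, C[2] = 0x23, C[3] = 0x39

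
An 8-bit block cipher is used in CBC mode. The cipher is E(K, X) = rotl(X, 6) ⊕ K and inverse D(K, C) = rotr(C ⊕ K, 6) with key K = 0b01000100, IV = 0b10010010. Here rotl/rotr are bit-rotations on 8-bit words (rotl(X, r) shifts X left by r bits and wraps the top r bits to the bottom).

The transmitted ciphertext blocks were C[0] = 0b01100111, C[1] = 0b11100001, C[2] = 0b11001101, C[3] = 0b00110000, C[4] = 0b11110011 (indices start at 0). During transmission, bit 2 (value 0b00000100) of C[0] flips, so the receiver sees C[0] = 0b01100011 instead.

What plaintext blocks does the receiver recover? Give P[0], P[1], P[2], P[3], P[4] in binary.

P[0] = 0b00001110, P[1] = 0b11110101, P[2] = 0b11000111, P[3] = 0b00011100, P[4] = 0b11101110

CBC decryption: P_i = D(K, C_i) ⊕ C_{i−1}, with C_{−1} = IV.
Only C[0] changed, to 0b01100011. In CBC, a change in C_i garbles P_i and flips the same bit in P_{i+1}. Decrypting the received ciphertext:
P[0]: D(K, 0b01100011) = 0b10011100; 0b10011100 ⊕ 0b10010010 = 0b00001110.
P[1]: D(K, 0b11100001) = 0b10010110; 0b10010110 ⊕ 0b01100011 = 0b11110101.
P[2]: D(K, 0b11001101) = 0b00100110; 0b00100110 ⊕ 0b11100001 = 0b11000111.
P[3]: D(K, 0b00110000) = 0b11010001; 0b11010001 ⊕ 0b11001101 = 0b00011100.
P[4]: D(K, 0b11110011) = 0b11011110; 0b11011110 ⊕ 0b00110000 = 0b11101110.
Blocks that differ from the original plaintext: P[0], P[1].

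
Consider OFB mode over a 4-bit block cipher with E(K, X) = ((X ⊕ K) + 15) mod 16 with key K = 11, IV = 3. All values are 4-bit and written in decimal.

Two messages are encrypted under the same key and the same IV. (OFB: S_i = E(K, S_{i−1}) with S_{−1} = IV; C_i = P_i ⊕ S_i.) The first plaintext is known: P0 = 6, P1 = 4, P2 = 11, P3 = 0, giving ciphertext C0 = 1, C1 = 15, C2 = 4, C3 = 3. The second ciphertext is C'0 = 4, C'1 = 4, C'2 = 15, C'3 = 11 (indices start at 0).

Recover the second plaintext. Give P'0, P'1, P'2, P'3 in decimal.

P'0 = 3, P'1 = 15, P'2 = 0, P'3 = 8

In OFB with a reused IV, both messages share the same keystream S_i, so C_i ⊕ C'_i = P_i ⊕ P'_i and thus P'_i = P_i ⊕ C_i ⊕ C'_i.
P'0: 6 ⊕ 1 ⊕ 4 = 3.
P'1: 4 ⊕ 15 ⊕ 4 = 15.
P'2: 11 ⊕ 4 ⊕ 15 = 0.
P'3: 0 ⊕ 3 ⊕ 11 = 8.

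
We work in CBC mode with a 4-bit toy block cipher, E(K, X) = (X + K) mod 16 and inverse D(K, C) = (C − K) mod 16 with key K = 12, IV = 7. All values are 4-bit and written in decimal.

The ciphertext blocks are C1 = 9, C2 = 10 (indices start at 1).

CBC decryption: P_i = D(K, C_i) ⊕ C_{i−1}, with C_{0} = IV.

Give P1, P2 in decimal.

P1 = 10, P2 = 7

P1: D(K, 9) = 13; 13 ⊕ 7 = 10.
P2: D(K, 10) = 14; 14 ⊕ 9 = 7.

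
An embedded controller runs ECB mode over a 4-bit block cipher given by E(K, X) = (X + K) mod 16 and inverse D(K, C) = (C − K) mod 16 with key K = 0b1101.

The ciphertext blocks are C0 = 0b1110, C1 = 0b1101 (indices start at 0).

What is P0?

ECB decryption: P_i = D(K, C_i).
P0: D(K, 0b1110) = 0b0001.

P0 = 0b0001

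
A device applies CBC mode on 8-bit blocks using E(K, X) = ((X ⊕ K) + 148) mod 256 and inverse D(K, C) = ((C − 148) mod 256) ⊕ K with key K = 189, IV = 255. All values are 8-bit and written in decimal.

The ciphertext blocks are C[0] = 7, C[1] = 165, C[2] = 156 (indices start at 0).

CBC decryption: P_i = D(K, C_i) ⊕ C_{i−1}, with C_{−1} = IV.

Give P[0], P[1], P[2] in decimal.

P[0]: D(K, 7) = 206; 206 ⊕ 255 = 49.
P[1]: D(K, 165) = 172; 172 ⊕ 7 = 171.
P[2]: D(K, 156) = 181; 181 ⊕ 165 = 16.

P[0] = 49, P[1] = 171, P[2] = 16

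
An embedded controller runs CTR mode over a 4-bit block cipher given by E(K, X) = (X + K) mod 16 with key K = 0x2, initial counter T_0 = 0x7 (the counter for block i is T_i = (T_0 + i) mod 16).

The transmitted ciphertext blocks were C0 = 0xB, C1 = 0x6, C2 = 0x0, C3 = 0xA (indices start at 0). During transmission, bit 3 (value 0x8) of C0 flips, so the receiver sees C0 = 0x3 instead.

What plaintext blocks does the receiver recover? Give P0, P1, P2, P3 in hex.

P0 = 0xA, P1 = 0xC, P2 = 0xB, P3 = 0x6

CTR decryption: S_i = E(K, T_i) where T_i is the counter for block i; P_i = C_i ⊕ S_i.
Only C0 changed, to 0x3. In CTR, a change in C_i flips the same bit in P_i only; the keystream is unaffected. Decrypting the received ciphertext:
P0: T = 0x7, S = E(K, T) = 0x9; 0x3 ⊕ 0x9 = 0xA.
P1: T = 0x8, S = E(K, T) = 0xA; 0x6 ⊕ 0xA = 0xC.
P2: T = 0x9, S = E(K, T) = 0xB; 0x0 ⊕ 0xB = 0xB.
P3: T = 0xA, S = E(K, T) = 0xC; 0xA ⊕ 0xC = 0x6.
Blocks that differ from the original plaintext: P0.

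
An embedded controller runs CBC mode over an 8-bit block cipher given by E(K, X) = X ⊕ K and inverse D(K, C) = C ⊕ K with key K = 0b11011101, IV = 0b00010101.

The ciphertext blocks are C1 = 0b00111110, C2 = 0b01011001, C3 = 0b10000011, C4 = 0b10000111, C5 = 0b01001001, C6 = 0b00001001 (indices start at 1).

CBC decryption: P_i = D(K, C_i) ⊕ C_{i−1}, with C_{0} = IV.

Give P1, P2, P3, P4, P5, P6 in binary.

P1: D(K, 0b00111110) = 0b11100011; 0b11100011 ⊕ 0b00010101 = 0b11110110.
P2: D(K, 0b01011001) = 0b10000100; 0b10000100 ⊕ 0b00111110 = 0b10111010.
P3: D(K, 0b10000011) = 0b01011110; 0b01011110 ⊕ 0b01011001 = 0b00000111.
P4: D(K, 0b10000111) = 0b01011010; 0b01011010 ⊕ 0b10000011 = 0b11011001.
P5: D(K, 0b01001001) = 0b10010100; 0b10010100 ⊕ 0b10000111 = 0b00010011.
P6: D(K, 0b00001001) = 0b11010100; 0b11010100 ⊕ 0b01001001 = 0b10011101.

P1 = 0b11110110, P2 = 0b10111010, P3 = 0b00000111, P4 = 0b11011001, P5 = 0b00010011, P6 = 0b10011101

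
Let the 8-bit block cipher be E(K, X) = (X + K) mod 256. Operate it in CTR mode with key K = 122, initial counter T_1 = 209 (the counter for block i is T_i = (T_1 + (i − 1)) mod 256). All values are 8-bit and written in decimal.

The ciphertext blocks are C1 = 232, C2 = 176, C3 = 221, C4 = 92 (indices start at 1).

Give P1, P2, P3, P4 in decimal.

P1 = 163, P2 = 252, P3 = 144, P4 = 18

CTR decryption: S_i = E(K, T_i) where T_i is the counter for block i; P_i = C_i ⊕ S_i.
P1: T = 209, S = E(K, T) = 75; 232 ⊕ 75 = 163.
P2: T = 210, S = E(K, T) = 76; 176 ⊕ 76 = 252.
P3: T = 211, S = E(K, T) = 77; 221 ⊕ 77 = 144.
P4: T = 212, S = E(K, T) = 78; 92 ⊕ 78 = 18.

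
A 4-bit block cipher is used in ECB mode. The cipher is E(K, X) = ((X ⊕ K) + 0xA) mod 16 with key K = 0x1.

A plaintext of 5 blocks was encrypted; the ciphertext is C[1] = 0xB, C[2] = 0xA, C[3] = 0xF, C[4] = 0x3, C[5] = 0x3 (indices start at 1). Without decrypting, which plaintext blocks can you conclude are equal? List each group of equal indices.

P[4] = P[5]

ECB encrypts each block independently with the same key, so equal ciphertext blocks imply equal plaintext blocks.
C[4] = C[5] = 0x3, so P[4] = P[5].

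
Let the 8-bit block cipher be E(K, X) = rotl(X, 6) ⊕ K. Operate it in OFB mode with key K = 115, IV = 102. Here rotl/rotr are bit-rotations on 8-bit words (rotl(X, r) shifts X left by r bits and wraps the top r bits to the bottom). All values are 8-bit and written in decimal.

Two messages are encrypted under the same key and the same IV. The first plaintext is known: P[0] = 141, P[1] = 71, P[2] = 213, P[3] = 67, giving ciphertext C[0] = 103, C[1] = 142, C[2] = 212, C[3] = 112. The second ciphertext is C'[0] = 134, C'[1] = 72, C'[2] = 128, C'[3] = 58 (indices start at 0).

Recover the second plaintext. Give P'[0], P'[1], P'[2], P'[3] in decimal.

In OFB with a reused IV, both messages share the same keystream S_i, so C_i ⊕ C'_i = P_i ⊕ P'_i and thus P'_i = P_i ⊕ C_i ⊕ C'_i.
P'[0]: 141 ⊕ 103 ⊕ 134 = 108.
P'[1]: 71 ⊕ 142 ⊕ 72 = 129.
P'[2]: 213 ⊕ 212 ⊕ 128 = 129.
P'[3]: 67 ⊕ 112 ⊕ 58 = 9.

P'[0] = 108, P'[1] = 129, P'[2] = 129, P'[3] = 9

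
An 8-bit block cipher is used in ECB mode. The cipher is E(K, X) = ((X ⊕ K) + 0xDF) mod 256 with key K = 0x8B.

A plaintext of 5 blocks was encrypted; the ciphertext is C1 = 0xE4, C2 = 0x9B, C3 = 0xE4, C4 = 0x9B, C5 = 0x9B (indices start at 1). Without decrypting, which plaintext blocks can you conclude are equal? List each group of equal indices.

ECB encrypts each block independently with the same key, so equal ciphertext blocks imply equal plaintext blocks.
C1 = C3 = 0xE4, so P1 = P3.
C2 = C4 = C5 = 0x9B, so P2 = P4 = P5.

P1 = P3; P2 = P4 = P5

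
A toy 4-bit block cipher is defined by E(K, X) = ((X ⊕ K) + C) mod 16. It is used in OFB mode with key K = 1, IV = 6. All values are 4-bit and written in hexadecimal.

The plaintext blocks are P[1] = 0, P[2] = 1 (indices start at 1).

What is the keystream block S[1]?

3

OFB encryption: S_i = E(K, S_{i−1}) with S_{0} = IV; C_i = P_i ⊕ S_i.
C[1]: S = E(K, 6) = 3; 0 ⊕ 3 = 3.
So S[1] = 3.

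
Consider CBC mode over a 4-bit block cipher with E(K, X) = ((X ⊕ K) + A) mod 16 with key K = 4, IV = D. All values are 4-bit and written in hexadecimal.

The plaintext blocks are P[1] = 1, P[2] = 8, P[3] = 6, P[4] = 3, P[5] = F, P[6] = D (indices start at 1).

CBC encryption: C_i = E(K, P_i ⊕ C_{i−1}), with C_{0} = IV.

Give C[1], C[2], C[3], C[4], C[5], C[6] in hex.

C[1] = 2, C[2] = 8, C[3] = 4, C[4] = D, C[5] = 0, C[6] = 3

C[1]: P[1] ⊕ D = C; E(K, C) = 2.
C[2]: P[2] ⊕ 2 = A; E(K, A) = 8.
C[3]: P[3] ⊕ 8 = E; E(K, E) = 4.
C[4]: P[4] ⊕ 4 = 7; E(K, 7) = D.
C[5]: P[5] ⊕ D = 2; E(K, 2) = 0.
C[6]: P[6] ⊕ 0 = D; E(K, D) = 3.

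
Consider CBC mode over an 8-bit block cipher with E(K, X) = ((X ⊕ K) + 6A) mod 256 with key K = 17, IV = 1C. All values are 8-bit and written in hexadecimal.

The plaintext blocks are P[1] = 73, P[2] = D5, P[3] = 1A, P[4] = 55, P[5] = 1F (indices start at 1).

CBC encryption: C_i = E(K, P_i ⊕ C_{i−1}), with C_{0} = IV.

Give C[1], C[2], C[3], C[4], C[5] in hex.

C[1] = E2, C[2] = 8A, C[3] = F1, C[4] = 1D, C[5] = 7F

C[1]: P[1] ⊕ 1C = 6F; E(K, 6F) = E2.
C[2]: P[2] ⊕ E2 = 37; E(K, 37) = 8A.
C[3]: P[3] ⊕ 8A = 90; E(K, 90) = F1.
C[4]: P[4] ⊕ F1 = A4; E(K, A4) = 1D.
C[5]: P[5] ⊕ 1D = 02; E(K, 02) = 7F.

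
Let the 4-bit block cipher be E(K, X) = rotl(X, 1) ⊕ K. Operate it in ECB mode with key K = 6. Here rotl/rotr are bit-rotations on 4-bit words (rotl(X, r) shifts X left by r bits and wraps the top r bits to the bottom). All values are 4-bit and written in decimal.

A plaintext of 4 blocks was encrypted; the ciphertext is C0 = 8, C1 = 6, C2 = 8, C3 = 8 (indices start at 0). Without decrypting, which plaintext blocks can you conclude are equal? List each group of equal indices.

P0 = P2 = P3

ECB encrypts each block independently with the same key, so equal ciphertext blocks imply equal plaintext blocks.
C0 = C2 = C3 = 8, so P0 = P2 = P3.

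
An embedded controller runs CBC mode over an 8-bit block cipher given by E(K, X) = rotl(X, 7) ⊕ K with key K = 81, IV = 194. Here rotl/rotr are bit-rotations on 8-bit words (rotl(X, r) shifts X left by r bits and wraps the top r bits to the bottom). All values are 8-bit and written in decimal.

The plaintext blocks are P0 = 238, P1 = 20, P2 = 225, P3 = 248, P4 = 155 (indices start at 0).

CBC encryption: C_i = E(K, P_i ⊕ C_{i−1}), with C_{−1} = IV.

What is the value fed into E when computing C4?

C0: P0 ⊕ 194 = 44; E(K, 44) = 71.
C1: P1 ⊕ 71 = 83; E(K, 83) = 248.
C2: P2 ⊕ 248 = 25; E(K, 25) = 221.
C3: P3 ⊕ 221 = 37; E(K, 37) = 195.
C4: P4 ⊕ 195 = 88; E(K, 88) = 125.
So the input to E for block 4 is 88.

88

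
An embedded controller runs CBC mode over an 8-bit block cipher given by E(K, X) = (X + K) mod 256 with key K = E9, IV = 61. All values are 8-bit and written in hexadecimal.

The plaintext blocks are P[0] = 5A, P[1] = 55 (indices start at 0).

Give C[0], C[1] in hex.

CBC encryption: C_i = E(K, P_i ⊕ C_{i−1}), with C_{−1} = IV.
C[0]: P[0] ⊕ 61 = 3B; E(K, 3B) = 24.
C[1]: P[1] ⊕ 24 = 71; E(K, 71) = 5A.

C[0] = 24, C[1] = 5A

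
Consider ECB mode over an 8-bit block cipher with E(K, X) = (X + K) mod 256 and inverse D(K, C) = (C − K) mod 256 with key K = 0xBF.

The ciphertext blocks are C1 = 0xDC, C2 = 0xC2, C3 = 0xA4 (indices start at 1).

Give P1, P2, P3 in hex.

ECB decryption: P_i = D(K, C_i).
P1: D(K, 0xDC) = 0x1D.
P2: D(K, 0xC2) = 0x03.
P3: D(K, 0xA4) = 0xE5.

P1 = 0x1D, P2 = 0x03, P3 = 0xE5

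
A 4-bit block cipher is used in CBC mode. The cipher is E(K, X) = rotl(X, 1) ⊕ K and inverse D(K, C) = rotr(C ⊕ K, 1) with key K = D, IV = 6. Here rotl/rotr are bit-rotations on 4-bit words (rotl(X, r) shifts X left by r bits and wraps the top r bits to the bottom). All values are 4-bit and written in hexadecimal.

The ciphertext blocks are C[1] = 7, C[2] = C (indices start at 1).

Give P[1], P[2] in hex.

P[1] = 3, P[2] = F

CBC decryption: P_i = D(K, C_i) ⊕ C_{i−1}, with C_{0} = IV.
P[1]: D(K, 7) = 5; 5 ⊕ 6 = 3.
P[2]: D(K, C) = 8; 8 ⊕ 7 = F.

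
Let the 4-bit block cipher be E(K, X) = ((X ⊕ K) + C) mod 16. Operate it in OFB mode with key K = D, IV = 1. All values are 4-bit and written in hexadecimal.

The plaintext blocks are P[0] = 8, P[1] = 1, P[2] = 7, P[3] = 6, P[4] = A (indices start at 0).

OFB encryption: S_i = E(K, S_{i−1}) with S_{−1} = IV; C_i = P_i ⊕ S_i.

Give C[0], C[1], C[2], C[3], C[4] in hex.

C[0] = 0, C[1] = 0, C[2] = F, C[3] = 7, C[4] = 2

C[0]: S = E(K, 1) = 8; 8 ⊕ 8 = 0.
C[1]: S = E(K, 8) = 1; 1 ⊕ 1 = 0.
C[2]: S = E(K, 1) = 8; 7 ⊕ 8 = F.
C[3]: S = E(K, 8) = 1; 6 ⊕ 1 = 7.
C[4]: S = E(K, 1) = 8; A ⊕ 8 = 2.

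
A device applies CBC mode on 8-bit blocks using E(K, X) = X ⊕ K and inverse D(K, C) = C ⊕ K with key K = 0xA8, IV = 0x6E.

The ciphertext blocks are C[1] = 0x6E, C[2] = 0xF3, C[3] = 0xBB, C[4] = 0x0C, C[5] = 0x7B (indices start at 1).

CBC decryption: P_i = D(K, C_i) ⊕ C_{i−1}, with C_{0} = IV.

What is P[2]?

P[2]: D(K, 0xF3) = 0x5B; 0x5B ⊕ 0x6E = 0x35.

P[2] = 0x35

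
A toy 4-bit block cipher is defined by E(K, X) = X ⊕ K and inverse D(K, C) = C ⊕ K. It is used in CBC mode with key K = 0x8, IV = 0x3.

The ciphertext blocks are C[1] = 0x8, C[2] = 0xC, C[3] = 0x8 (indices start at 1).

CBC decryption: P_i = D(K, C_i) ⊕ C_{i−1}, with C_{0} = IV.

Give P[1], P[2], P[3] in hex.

P[1]: D(K, 0x8) = 0x0; 0x0 ⊕ 0x3 = 0x3.
P[2]: D(K, 0xC) = 0x4; 0x4 ⊕ 0x8 = 0xC.
P[3]: D(K, 0x8) = 0x0; 0x0 ⊕ 0xC = 0xC.

P[1] = 0x3, P[2] = 0xC, P[3] = 0xC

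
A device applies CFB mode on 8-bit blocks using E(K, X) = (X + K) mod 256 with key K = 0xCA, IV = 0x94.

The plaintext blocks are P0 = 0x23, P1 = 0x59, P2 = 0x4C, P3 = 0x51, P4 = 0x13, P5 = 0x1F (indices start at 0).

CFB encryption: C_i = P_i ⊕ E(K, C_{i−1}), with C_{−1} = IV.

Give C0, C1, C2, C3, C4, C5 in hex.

C0: E(K, 0x94) = 0x5E; 0x23 ⊕ 0x5E = 0x7D.
C1: E(K, 0x7D) = 0x47; 0x59 ⊕ 0x47 = 0x1E.
C2: E(K, 0x1E) = 0xE8; 0x4C ⊕ 0xE8 = 0xA4.
C3: E(K, 0xA4) = 0x6E; 0x51 ⊕ 0x6E = 0x3F.
C4: E(K, 0x3F) = 0x09; 0x13 ⊕ 0x09 = 0x1A.
C5: E(K, 0x1A) = 0xE4; 0x1F ⊕ 0xE4 = 0xFB.

C0 = 0x7D, C1 = 0x1E, C2 = 0xA4, C3 = 0x3F, C4 = 0x1A, C5 = 0xFB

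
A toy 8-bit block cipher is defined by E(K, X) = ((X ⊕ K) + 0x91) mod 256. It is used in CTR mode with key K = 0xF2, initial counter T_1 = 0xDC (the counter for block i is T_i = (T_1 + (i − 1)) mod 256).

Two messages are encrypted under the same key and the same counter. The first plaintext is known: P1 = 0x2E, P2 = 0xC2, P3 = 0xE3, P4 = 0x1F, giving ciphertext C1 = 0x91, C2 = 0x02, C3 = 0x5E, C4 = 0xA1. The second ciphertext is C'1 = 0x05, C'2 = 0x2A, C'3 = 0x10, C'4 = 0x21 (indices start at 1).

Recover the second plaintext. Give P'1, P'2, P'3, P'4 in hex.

In CTR with a reused counter, both messages share the same keystream S_i, so C_i ⊕ C'_i = P_i ⊕ P'_i and thus P'_i = P_i ⊕ C_i ⊕ C'_i.
P'1: 0x2E ⊕ 0x91 ⊕ 0x05 = 0xBA.
P'2: 0xC2 ⊕ 0x02 ⊕ 0x2A = 0xEA.
P'3: 0xE3 ⊕ 0x5E ⊕ 0x10 = 0xAD.
P'4: 0x1F ⊕ 0xA1 ⊕ 0x21 = 0x9F.

P'1 = 0xBA, P'2 = 0xEA, P'3 = 0xAD, P'4 = 0x9F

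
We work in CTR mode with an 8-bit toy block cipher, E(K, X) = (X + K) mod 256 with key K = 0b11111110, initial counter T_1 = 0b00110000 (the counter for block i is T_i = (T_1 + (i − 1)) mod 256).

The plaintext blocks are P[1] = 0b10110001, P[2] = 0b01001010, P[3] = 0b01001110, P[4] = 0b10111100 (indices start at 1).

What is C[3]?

CTR encryption: S_i = E(K, T_i) where T_i is the counter for block i; C_i = P_i ⊕ S_i.
C[1]: T = 0b00110000, S = E(K, T) = 0b00101110; 0b10110001 ⊕ 0b00101110 = 0b10011111.
C[2]: T = 0b00110001, S = E(K, T) = 0b00101111; 0b01001010 ⊕ 0b00101111 = 0b01100101.
C[3]: T = 0b00110010, S = E(K, T) = 0b00110000; 0b01001110 ⊕ 0b00110000 = 0b01111110.

C[3] = 0b01111110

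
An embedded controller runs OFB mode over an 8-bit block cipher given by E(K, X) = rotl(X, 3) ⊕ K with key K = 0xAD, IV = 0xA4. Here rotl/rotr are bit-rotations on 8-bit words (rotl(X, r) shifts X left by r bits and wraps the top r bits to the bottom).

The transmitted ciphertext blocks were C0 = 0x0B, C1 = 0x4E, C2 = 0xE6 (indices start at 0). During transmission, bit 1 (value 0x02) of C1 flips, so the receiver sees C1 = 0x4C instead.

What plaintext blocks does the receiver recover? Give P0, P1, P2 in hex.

P0 = 0x83, P1 = 0xA5, P2 = 0x04

OFB decryption: S_i = E(K, S_{i−1}) with S_{−1} = IV; P_i = C_i ⊕ S_i.
Only C1 changed, to 0x4C. In OFB, a change in C_i flips the same bit in P_i only; the keystream is unaffected. Decrypting the received ciphertext:
P0: S = E(K, 0xA4) = 0x88; 0x0B ⊕ 0x88 = 0x83.
P1: S = E(K, 0x88) = 0xE9; 0x4C ⊕ 0xE9 = 0xA5.
P2: S = E(K, 0xE9) = 0xE2; 0xE6 ⊕ 0xE2 = 0x04.
Blocks that differ from the original plaintext: P1.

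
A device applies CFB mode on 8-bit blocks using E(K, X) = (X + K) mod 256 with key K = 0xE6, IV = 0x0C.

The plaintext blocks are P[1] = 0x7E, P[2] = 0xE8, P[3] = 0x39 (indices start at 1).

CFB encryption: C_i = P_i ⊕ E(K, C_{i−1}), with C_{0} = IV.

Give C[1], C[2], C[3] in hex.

C[1]: E(K, 0x0C) = 0xF2; 0x7E ⊕ 0xF2 = 0x8C.
C[2]: E(K, 0x8C) = 0x72; 0xE8 ⊕ 0x72 = 0x9A.
C[3]: E(K, 0x9A) = 0x80; 0x39 ⊕ 0x80 = 0xB9.

C[1] = 0x8C, C[2] = 0x9A, C[3] = 0xB9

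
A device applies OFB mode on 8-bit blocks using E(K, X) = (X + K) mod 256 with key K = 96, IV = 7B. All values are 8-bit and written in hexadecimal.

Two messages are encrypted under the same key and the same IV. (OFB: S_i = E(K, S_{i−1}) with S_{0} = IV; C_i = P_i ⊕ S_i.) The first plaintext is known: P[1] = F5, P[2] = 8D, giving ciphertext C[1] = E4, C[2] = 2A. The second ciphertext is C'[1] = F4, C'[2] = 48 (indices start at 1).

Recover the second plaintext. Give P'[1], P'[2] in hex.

P'[1] = E5, P'[2] = EF

In OFB with a reused IV, both messages share the same keystream S_i, so C_i ⊕ C'_i = P_i ⊕ P'_i and thus P'_i = P_i ⊕ C_i ⊕ C'_i.
P'[1]: F5 ⊕ E4 ⊕ F4 = E5.
P'[2]: 8D ⊕ 2A ⊕ 48 = EF.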